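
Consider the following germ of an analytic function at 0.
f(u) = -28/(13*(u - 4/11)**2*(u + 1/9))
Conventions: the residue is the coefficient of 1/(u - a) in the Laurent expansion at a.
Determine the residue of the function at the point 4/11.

The residue is 274428/28717.

At the order-2 pole 4/11 set g(u) = (u - (4/11))^2*f(u) = -28/(13*(u + 1/9)).
Order-2 pole: residue = g'(a); g'(4/11) = 274428/28717, so the residue is 274428/28717.


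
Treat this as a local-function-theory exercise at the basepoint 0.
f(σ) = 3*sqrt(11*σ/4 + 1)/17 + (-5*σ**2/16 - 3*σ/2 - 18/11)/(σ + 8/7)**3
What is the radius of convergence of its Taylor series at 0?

The radius of convergence is 4/11.

Denominator factor (σ + 8/7)^3: pole of order 3 at -8/7, modulus 8/7.
Branch term (3/17)*sqrt(1 - σ/(-4/11)): its argument vanishes at σ = -4/11, a square-root branch point, modulus 4/11.
The radius of convergence is the smallest modulus among the singular points: 4/11.


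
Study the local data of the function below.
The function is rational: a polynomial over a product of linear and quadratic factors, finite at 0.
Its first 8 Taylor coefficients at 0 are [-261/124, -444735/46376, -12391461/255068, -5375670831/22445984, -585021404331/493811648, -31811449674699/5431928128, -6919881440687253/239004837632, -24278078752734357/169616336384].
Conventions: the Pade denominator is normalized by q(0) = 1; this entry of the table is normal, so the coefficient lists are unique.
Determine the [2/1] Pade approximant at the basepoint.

Taylor coefficients needed (read off): a_0 = -261/124, a_1 = -444735/46376, a_2 = -12391461/255068, a_3 = -5375670831/22445984.
Write the denominator as Q(d) = 1 + q1*d. Requiring Q*f - P = O(d^4) with deg P <= 2 kills the coefficients of d^3..d^3 in Q*f:
  d^3: a_3 + q1*a_2 = 0, i.e. -5375670831/22445984 + (-12391461/255068)*q1 = 0.
Solving this linear system: q1 = -597296759/121160952.
The numerator is Q*f truncated at degree 2: P0 = a_0 = -261/124; P1 = a_1 + q1*a_0 = 2029389277/2579871584; P2 = a_2 + q1*a_1 = -6736447751/5159743168.

The Pade approximant has numerator coefficients [-261/124, 2029389277/2579871584, -6736447751/5159743168]; denominator coefficients [1, -597296759/121160952].


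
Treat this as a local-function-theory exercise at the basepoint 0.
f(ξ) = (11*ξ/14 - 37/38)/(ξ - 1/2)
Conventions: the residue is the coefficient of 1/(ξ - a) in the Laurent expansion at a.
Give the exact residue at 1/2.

At the order-1 pole 1/2 set g(ξ) = (ξ - (1/2))*f(ξ) = 11*ξ/14 - 37/38.
Simple pole: residue = g(a) at a = 1/2, which is -309/532.

The residue is -309/532.


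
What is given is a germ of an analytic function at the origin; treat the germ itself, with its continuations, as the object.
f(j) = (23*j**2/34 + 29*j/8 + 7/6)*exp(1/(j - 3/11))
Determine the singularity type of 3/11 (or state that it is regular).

The exponent 1/(j - (3/11)) has a pole at 3/11, so exp(1/(j - (3/11))) takes every nonzero value near it: an essential singularity (not a pole of any order).

The point is an essential singularity.


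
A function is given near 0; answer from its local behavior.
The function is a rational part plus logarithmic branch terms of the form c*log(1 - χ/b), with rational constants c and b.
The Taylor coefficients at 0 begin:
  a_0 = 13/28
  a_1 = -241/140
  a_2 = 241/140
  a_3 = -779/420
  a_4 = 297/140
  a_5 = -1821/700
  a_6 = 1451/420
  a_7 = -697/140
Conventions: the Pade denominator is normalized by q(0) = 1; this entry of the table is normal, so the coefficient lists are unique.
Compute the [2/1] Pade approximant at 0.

Taylor coefficients needed (read off): a_0 = 13/28, a_1 = -241/140, a_2 = 241/140, a_3 = -779/420.
Write the denominator as Q(χ) = 1 + q1*χ. Requiring Q*f - P = O(χ^4) with deg P <= 2 kills the coefficients of χ^3..χ^3 in Q*f:
  χ^3: a_3 + q1*a_2 = 0, i.e. -779/420 + (241/140)*q1 = 0.
Solving this linear system: q1 = 779/723.
The numerator is Q*f truncated at degree 2: P0 = a_0 = 13/28; P1 = a_1 + q1*a_0 = -30902/25305; P2 = a_2 + q1*a_1 = -2/15.

The Pade approximant has numerator coefficients [13/28, -30902/25305, -2/15]; denominator coefficients [1, 779/723].


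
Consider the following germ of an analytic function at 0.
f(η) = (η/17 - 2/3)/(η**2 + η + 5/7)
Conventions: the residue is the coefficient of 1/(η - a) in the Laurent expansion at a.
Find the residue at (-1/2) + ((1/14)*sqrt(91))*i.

The residue is (1/34) + ((71/1326)*sqrt(91))*i.

The factor η**2 + η + 5/7 splits as (η - a)(η - a') with a = (-1/2) + ((1/14)*sqrt(91))*i, a' = (-1/2) - ((1/14)*sqrt(91))*i. At the order-1 pole a set g(η) = (η - a)*f(η) = [η/17 - 2/3] / (η - a').
Simple pole: residue = g(a) at a = (-1/2) + ((1/14)*sqrt(91))*i, which is (1/34) + ((71/1326)*sqrt(91))*i.


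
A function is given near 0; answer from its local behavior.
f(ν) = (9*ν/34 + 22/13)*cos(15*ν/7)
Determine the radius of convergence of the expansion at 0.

The radius of convergence is infinite.

The factor cos(15*ν/7) is entire and contributes no finite singular point.
The polynomial part has no poles.
No finite singular points: the Taylor series at 0 converges everywhere.


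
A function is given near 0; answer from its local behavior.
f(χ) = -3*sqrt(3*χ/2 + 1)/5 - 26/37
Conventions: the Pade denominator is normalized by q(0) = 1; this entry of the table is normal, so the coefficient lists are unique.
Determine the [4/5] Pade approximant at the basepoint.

The Pade approximant has numerator coefficients [-241/185, -890193/208865, -63400833/13367360, -54696033/26734720, -45991233/171102208]; denominator coefficients [1, 13215/4516, 199395/72256, 259875/289024, 277425/4624384, -26973/18497536].

Taylor coefficients needed (expand at 0): a_0 = -241/185, a_1 = -9/20, a_2 = 27/160, a_3 = -81/640, a_4 = 243/2048, a_5 = -5103/40960, a_6 = 45927/327680, a_7 = -216513/1310720, a_8 = 8444007/41943040, a_9 = -8444007/33554432.
Write the denominator as Q(χ) = 1 + q1*χ + q2*χ^2 + q3*χ^3 + q4*χ^4 + q5*χ^5. Requiring Q*f - P = O(χ^10) with deg P <= 4 kills the coefficients of χ^5..χ^9 in Q*f:
  χ^5: a_5 + q1*a_4 + q2*a_3 + q3*a_2 + q4*a_1 + q5*a_0 = 0, i.e. -5103/40960 + (243/2048)*q1 + (-81/640)*q2 + (27/160)*q3 + (-9/20)*q4 + (-241/185)*q5 = 0.
  χ^6: a_6 + q1*a_5 + q2*a_4 + q3*a_3 + q4*a_2 + q5*a_1 = 0, i.e. 45927/327680 + (-5103/40960)*q1 + (243/2048)*q2 + (-81/640)*q3 + (27/160)*q4 + (-9/20)*q5 = 0.
  χ^7: a_7 + q1*a_6 + q2*a_5 + q3*a_4 + q4*a_3 + q5*a_2 = 0, i.e. -216513/1310720 + (45927/327680)*q1 + (-5103/40960)*q2 + (243/2048)*q3 + (-81/640)*q4 + (27/160)*q5 = 0.
  χ^8: a_8 + q1*a_7 + q2*a_6 + q3*a_5 + q4*a_4 + q5*a_3 = 0, i.e. 8444007/41943040 + (-216513/1310720)*q1 + (45927/327680)*q2 + (-5103/40960)*q3 + (243/2048)*q4 + (-81/640)*q5 = 0.
  χ^9: a_9 + q1*a_8 + q2*a_7 + q3*a_6 + q4*a_5 + q5*a_4 = 0, i.e. -8444007/33554432 + (8444007/41943040)*q1 + (-216513/1310720)*q2 + (45927/327680)*q3 + (-5103/40960)*q4 + (243/2048)*q5 = 0.
Solving this linear system: q1 = 13215/4516, q2 = 199395/72256, q3 = 259875/289024, q4 = 277425/4624384, q5 = -26973/18497536.
The numerator is Q*f truncated at degree 4: P0 = a_0 = -241/185; P1 = a_1 + q1*a_0 = -890193/208865; P2 = a_2 + q1*a_1 + q2*a_0 = -63400833/13367360; P3 = a_3 + q1*a_2 + q2*a_1 + q3*a_0 = -54696033/26734720; P4 = a_4 + q1*a_3 + q2*a_2 + q3*a_1 + q4*a_0 = -45991233/171102208.


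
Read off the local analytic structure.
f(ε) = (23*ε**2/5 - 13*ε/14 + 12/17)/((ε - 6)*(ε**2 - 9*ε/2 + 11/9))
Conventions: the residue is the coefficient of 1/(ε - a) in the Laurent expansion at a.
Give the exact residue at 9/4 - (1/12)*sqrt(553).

The residue is -608929/109480 + (14414349/60542440)*sqrt(553).

The factor ε**2 - 9*ε/2 + 11/9 splits as (ε - a)(ε - a') with a = 9/4 - (1/12)*sqrt(553), a' = 9/4 + (1/12)*sqrt(553). At the order-1 pole a set g(ε) = (ε - a)*f(ε) = [(23*ε**2/5 - 13*ε/14 + 12/17)/(ε - 6)] / (ε - a').
Simple pole: residue = g(a) at a = 9/4 - (1/12)*sqrt(553), which is -608929/109480 + (14414349/60542440)*sqrt(553).


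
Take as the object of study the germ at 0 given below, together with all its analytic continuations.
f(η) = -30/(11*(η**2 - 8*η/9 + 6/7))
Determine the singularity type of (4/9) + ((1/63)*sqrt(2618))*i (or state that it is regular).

The point is a pole of order 1.

The denominator factor η**2 - 8*η/9 + 6/7 vanishes at (4/9) + ((1/63)*sqrt(2618))*i and appears to the power 1; the numerator there equals -30/11, nonzero, and no other factor vanishes.
Hence a pole whose order is the multiplicity, 1.


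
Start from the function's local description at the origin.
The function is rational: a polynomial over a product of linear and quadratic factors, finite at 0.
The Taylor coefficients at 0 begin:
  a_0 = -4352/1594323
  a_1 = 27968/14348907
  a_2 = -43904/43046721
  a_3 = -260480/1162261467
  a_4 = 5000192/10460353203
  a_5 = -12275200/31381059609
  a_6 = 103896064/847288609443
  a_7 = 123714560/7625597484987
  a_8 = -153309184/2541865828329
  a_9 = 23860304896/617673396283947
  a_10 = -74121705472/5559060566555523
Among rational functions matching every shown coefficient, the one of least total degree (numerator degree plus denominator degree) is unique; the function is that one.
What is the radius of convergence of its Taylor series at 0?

No rational of total degree below 9 reproduces all 11 coefficients; solving the [1/8] Pade equations on them gives f(β) = (-β/2 - 34/27)/((β - 9/4)**2*(β**2 + 3*β + 9/2)**3), whose expansion matches every shown term.
Denominator factor (β - 9/4)^2: pole of order 2 at 9/4, modulus 9/4.
Denominator factor (β**2 + 3*β + 9/2)^3: discriminant -9, complex-conjugate roots (-3/2) + (3/2)*i and (-3/2) - (3/2)*i; poles of order 3, moduli (3/2)*sqrt(2) and (3/2)*sqrt(2).
The radius of convergence is the smallest modulus among the singular points: (3/2)*sqrt(2).

The radius of convergence is (3/2)*sqrt(2).


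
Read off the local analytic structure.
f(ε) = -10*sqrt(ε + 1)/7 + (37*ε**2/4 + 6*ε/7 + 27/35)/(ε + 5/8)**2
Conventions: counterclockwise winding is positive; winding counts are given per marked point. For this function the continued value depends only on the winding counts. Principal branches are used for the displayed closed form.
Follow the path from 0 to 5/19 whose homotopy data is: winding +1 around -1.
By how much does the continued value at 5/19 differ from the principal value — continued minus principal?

Continued minus principal equals (40/133)*sqrt(114).

The rational part is single-valued and drops out of the difference; each branch term changes only by its own monodromy.
(-10/7)*sqrt(1 - ε/(-1)): winding +1 is odd, the square root flips sign, contributing -2*(-10/7)*sqrt(1 - (5/19)/(-1)) = -2*(-10/7)*sqrt(24/19) = (40/133)*sqrt(114).
Summing the contributions at ε = 5/19 gives (40/133)*sqrt(114).


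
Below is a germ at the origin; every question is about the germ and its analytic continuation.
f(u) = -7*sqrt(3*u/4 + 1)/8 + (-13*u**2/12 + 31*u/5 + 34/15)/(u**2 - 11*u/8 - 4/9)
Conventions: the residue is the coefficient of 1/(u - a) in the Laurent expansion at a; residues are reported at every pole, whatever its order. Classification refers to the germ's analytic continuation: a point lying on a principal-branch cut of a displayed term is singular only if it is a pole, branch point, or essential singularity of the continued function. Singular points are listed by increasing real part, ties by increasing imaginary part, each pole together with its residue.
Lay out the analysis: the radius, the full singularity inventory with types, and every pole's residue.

Radius of convergence at 0: -11/16 + (1/48)*sqrt(2113).
At -4/3: an algebraic (square-root) branch point.
At 11/16 - (1/48)*sqrt(2113): a pole of order 1; residue 2261/960 - (347231/6085440)*sqrt(2113).
At 11/16 + (1/48)*sqrt(2113): a pole of order 1; residue 2261/960 + (347231/6085440)*sqrt(2113).

Denominator factor (u**2 - 11*u/8 - 4/9): discriminant 2113/576, real irrational roots 11/16 + (1/48)*sqrt(2113) and 11/16 - (1/48)*sqrt(2113); poles of order 1, moduli 11/16 + (1/48)*sqrt(2113) and -11/16 + (1/48)*sqrt(2113).
Branch term (-7/8)*sqrt(1 - u/(-4/3)): its argument vanishes at u = -4/3, a square-root branch point, modulus 4/3.
The radius of convergence is the smallest modulus among the singular points: -11/16 + (1/48)*sqrt(2113).
The branch term is analytic at 11/16 - (1/48)*sqrt(2113) and contributes nothing to the residue; only the rational part matters.
The factor u**2 - 11*u/8 - 4/9 splits as (u - a)(u - a') with a = 11/16 - (1/48)*sqrt(2113), a' = 11/16 + (1/48)*sqrt(2113). At the order-1 pole a set g(u) = (u - a)*(rational part) = [-13*u**2/12 + 31*u/5 + 34/15] / (u - a').
Simple pole: residue = g(a) at a = 11/16 - (1/48)*sqrt(2113), which is 2261/960 - (347231/6085440)*sqrt(2113).
The branch term is analytic at 11/16 + (1/48)*sqrt(2113) and contributes nothing to the residue; only the rational part matters.
The factor u**2 - 11*u/8 - 4/9 splits as (u - a)(u - a') with a = 11/16 + (1/48)*sqrt(2113), a' = 11/16 - (1/48)*sqrt(2113). At the order-1 pole a set g(u) = (u - a)*(rational part) = [-13*u**2/12 + 31*u/5 + 34/15] / (u - a').
Simple pole: residue = g(a) at a = 11/16 + (1/48)*sqrt(2113), which is 2261/960 + (347231/6085440)*sqrt(2113).
List the singular points by increasing real part (a conjugate pair: the negative imaginary part first).


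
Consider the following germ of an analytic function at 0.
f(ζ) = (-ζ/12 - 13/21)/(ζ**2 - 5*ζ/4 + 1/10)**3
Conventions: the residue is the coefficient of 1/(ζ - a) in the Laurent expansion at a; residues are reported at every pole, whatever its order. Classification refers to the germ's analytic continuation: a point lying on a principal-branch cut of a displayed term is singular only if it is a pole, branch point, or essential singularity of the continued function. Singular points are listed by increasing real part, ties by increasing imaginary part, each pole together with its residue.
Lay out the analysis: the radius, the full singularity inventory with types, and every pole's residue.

Denominator factor (ζ**2 - 5*ζ/4 + 1/10)^3: discriminant 93/80, real irrational roots 5/8 + (1/40)*sqrt(465) and 5/8 - (1/40)*sqrt(465); poles of order 3, moduli 5/8 + (1/40)*sqrt(465) and 5/8 - (1/40)*sqrt(465).
The radius of convergence is the smallest modulus among the singular points: 5/8 - (1/40)*sqrt(465).
The factor ζ**2 - 5*ζ/4 + 1/10 splits as (ζ - a)(ζ - a') with a = 5/8 - (1/40)*sqrt(465), a' = 5/8 + (1/40)*sqrt(465). At the order-3 pole a set g(ζ) = (ζ - a)^3*f(ζ) = [-ζ/12 - 13/21] / (ζ - a')^3.
Order-3 pole: residue = g''(a)/2; g''(5/8 - (1/40)*sqrt(465)) = (1443200/5630499)*sqrt(465), so the residue is (721600/5630499)*sqrt(465).
The factor ζ**2 - 5*ζ/4 + 1/10 splits as (ζ - a)(ζ - a') with a = 5/8 + (1/40)*sqrt(465), a' = 5/8 - (1/40)*sqrt(465). At the order-3 pole a set g(ζ) = (ζ - a)^3*f(ζ) = [-ζ/12 - 13/21] / (ζ - a')^3.
Order-3 pole: residue = g''(a)/2; g''(5/8 + (1/40)*sqrt(465)) = -(1443200/5630499)*sqrt(465), so the residue is -(721600/5630499)*sqrt(465).
List the singular points by increasing real part (a conjugate pair: the negative imaginary part first).

Radius of convergence at 0: 5/8 - (1/40)*sqrt(465).
At 5/8 - (1/40)*sqrt(465): a pole of order 3; residue (721600/5630499)*sqrt(465).
At 5/8 + (1/40)*sqrt(465): a pole of order 3; residue -(721600/5630499)*sqrt(465).


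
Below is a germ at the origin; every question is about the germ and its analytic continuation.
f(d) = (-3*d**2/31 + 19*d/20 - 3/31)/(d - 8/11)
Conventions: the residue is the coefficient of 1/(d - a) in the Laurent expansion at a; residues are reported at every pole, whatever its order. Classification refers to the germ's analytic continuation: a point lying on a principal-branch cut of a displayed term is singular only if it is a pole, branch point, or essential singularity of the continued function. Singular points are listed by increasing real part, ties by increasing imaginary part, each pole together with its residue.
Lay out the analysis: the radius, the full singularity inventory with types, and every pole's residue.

Radius of convergence at 0: 8/11.
At 8/11: a pole of order 1; residue 10183/18755.

Denominator factor (d - 8/11): pole of order 1 at 8/11, modulus 8/11.
The radius of convergence is the smallest modulus among the singular points: 8/11.
At the order-1 pole 8/11 set g(d) = (d - (8/11))*f(d) = -3*d**2/31 + 19*d/20 - 3/31.
Simple pole: residue = g(a) at a = 8/11, which is 10183/18755.


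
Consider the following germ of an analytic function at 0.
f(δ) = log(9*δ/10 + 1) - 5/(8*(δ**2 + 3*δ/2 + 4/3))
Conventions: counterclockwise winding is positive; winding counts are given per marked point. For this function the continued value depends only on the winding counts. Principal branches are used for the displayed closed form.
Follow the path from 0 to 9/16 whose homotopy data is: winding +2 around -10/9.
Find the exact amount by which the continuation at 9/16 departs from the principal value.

Continued minus principal equals (4)*pi*i.

The rational part is single-valued and drops out of the difference; each branch term changes only by its own monodromy.
(1)*log(1 - δ/(-10/9)): each positive loop around -10/9 adds 2*pi*i to the log, so winding +2 contributes (1)*(2)*2*pi*i = (4)*pi*i.
Summing the contributions at δ = 9/16 gives (4)*pi*i.


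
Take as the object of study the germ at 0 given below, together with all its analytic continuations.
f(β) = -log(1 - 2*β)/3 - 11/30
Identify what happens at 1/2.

The point is a logarithmic branch point.

The term (-1/3)*log(1 - β/(1/2)) has argument 1 - 1/2/(1/2) = 0 at 1/2: a logarithmic (infinitely-sheeted) branch point; the remaining terms are analytic or single-valued there.


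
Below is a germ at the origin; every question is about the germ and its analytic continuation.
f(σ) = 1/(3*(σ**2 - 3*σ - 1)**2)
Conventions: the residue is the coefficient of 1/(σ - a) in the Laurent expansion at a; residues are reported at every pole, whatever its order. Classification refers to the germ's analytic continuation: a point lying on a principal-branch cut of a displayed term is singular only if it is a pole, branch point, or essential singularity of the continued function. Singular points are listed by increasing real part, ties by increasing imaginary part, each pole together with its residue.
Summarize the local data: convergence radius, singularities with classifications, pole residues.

Denominator factor (σ**2 - 3*σ - 1)^2: discriminant 13, real irrational roots 3/2 + (1/2)*sqrt(13) and 3/2 - (1/2)*sqrt(13); poles of order 2, moduli 3/2 + (1/2)*sqrt(13) and -3/2 + (1/2)*sqrt(13).
The radius of convergence is the smallest modulus among the singular points: -3/2 + (1/2)*sqrt(13).
The factor σ**2 - 3*σ - 1 splits as (σ - a)(σ - a') with a = 3/2 - (1/2)*sqrt(13), a' = 3/2 + (1/2)*sqrt(13). At the order-2 pole a set g(σ) = (σ - a)^2*f(σ) = [1/3] / (σ - a')^2.
Order-2 pole: residue = g'(a); g'(3/2 - (1/2)*sqrt(13)) = (2/507)*sqrt(13), so the residue is (2/507)*sqrt(13).
The factor σ**2 - 3*σ - 1 splits as (σ - a)(σ - a') with a = 3/2 + (1/2)*sqrt(13), a' = 3/2 - (1/2)*sqrt(13). At the order-2 pole a set g(σ) = (σ - a)^2*f(σ) = [1/3] / (σ - a')^2.
Order-2 pole: residue = g'(a); g'(3/2 + (1/2)*sqrt(13)) = -(2/507)*sqrt(13), so the residue is -(2/507)*sqrt(13).
List the singular points by increasing real part (a conjugate pair: the negative imaginary part first).

Radius of convergence at 0: -3/2 + (1/2)*sqrt(13).
At 3/2 - (1/2)*sqrt(13): a pole of order 2; residue (2/507)*sqrt(13).
At 3/2 + (1/2)*sqrt(13): a pole of order 2; residue -(2/507)*sqrt(13).


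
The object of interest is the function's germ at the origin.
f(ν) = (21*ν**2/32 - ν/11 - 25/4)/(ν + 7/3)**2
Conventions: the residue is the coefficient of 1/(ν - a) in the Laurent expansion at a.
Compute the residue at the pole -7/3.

At the order-2 pole -7/3 set g(ν) = (ν - (-7/3))^2*f(ν) = 21*ν**2/32 - ν/11 - 25/4.
Order-2 pole: residue = g'(a); g'(-7/3) = -555/176, so the residue is -555/176.

The residue is -555/176.


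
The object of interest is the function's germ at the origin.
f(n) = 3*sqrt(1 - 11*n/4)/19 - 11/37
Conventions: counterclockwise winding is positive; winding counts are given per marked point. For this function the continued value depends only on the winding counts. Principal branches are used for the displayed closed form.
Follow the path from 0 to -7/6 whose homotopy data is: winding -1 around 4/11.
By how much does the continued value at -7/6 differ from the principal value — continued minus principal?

Continued minus principal equals -(1/38)*sqrt(606).

The rational part is single-valued and drops out of the difference; each branch term changes only by its own monodromy.
(3/19)*sqrt(1 - n/(4/11)): winding -1 is odd, the square root flips sign, contributing -2*(3/19)*sqrt(1 - (-7/6)/(4/11)) = -2*(3/19)*sqrt(101/24) = -(1/38)*sqrt(606).
Summing the contributions at n = -7/6 gives -(1/38)*sqrt(606).


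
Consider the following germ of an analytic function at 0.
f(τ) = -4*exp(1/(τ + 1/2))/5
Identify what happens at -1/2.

The exponent 1/(τ - (-1/2)) has a pole at -1/2, so exp(1/(τ - (-1/2))) takes every nonzero value near it: an essential singularity (not a pole of any order).

The point is an essential singularity.


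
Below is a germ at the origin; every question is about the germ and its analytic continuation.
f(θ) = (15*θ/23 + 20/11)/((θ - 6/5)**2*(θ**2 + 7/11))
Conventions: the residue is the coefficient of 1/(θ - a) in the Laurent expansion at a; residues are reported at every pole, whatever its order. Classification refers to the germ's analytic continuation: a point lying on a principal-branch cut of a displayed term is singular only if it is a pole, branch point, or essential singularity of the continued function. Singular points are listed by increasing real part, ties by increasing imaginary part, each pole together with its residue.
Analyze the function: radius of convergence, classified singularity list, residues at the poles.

Denominator factor (θ - 6/5)^2: pole of order 2 at 6/5, modulus 6/5.
Denominator factor (θ**2 + 7/11): discriminant -28/11, complex-conjugate roots ((1/11)*sqrt(77))*i and -((1/11)*sqrt(77))*i; poles of order 1, moduli (1/11)*sqrt(77) and (1/11)*sqrt(77).
The radius of convergence is the smallest modulus among the singular points: (1/11)*sqrt(77).
The factor θ**2 + 7/11 splits as (θ - a)(θ - a') with a = -((1/11)*sqrt(77))*i, a' = ((1/11)*sqrt(77))*i. At the order-1 pole a set g(θ) = (θ - a)*f(θ) = [(15*θ/23 + 20/11)/(θ - 6/5)**2] / (θ - a').
Simple pole: residue = g(a) at a = -((1/11)*sqrt(77))*i, which is (8501625/14997886) + ((404500/52492601)*sqrt(77))*i.
The factor θ**2 + 7/11 splits as (θ - a)(θ - a') with a = ((1/11)*sqrt(77))*i, a' = -((1/11)*sqrt(77))*i. At the order-1 pole a set g(θ) = (θ - a)*f(θ) = [(15*θ/23 + 20/11)/(θ - 6/5)**2] / (θ - a').
Simple pole: residue = g(a) at a = ((1/11)*sqrt(77))*i, which is (8501625/14997886) - ((404500/52492601)*sqrt(77))*i.
At the order-2 pole 6/5 set g(θ) = (θ - (6/5))^2*f(θ) = (15*θ/23 + 20/11)/(θ**2 + 7/11).
Order-2 pole: residue = g'(a); g'(6/5) = -8501625/7498943, so the residue is -8501625/7498943.
List the singular points by increasing real part (a conjugate pair: the negative imaginary part first).

Radius of convergence at 0: (1/11)*sqrt(77).
At -((1/11)*sqrt(77))*i: a pole of order 1; residue (8501625/14997886) + ((404500/52492601)*sqrt(77))*i.
At ((1/11)*sqrt(77))*i: a pole of order 1; residue (8501625/14997886) - ((404500/52492601)*sqrt(77))*i.
At 6/5: a pole of order 2; residue -8501625/7498943.


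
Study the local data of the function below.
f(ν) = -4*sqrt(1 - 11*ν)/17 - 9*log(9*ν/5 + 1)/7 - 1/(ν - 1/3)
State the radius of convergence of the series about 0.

Denominator factor (ν - 1/3): pole of order 1 at 1/3, modulus 1/3.
Branch term (-9/7)*log(1 - ν/(-5/9)): its argument vanishes at ν = -5/9, a logarithmic branch point, modulus 5/9.
Branch term (-4/17)*sqrt(1 - ν/(1/11)): its argument vanishes at ν = 1/11, a square-root branch point, modulus 1/11.
The radius of convergence is the smallest modulus among the singular points: 1/11.

The radius of convergence is 1/11.


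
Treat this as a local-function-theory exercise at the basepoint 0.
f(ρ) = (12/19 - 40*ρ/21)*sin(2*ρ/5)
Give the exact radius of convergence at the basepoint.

The radius of convergence is infinite.

The factor sin(2*ρ/5) is entire and contributes no finite singular point.
The polynomial part has no poles.
No finite singular points: the Taylor series at 0 converges everywhere.


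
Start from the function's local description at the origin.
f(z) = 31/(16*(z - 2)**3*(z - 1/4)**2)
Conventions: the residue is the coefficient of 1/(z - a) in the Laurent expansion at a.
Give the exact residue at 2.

The residue is 1488/2401.

At the order-3 pole 2 set g(z) = (z - (2))^3*f(z) = 31/(16*(z - 1/4)**2).
Order-3 pole: residue = g''(a)/2; g''(2) = 2976/2401, so the residue is 1488/2401.


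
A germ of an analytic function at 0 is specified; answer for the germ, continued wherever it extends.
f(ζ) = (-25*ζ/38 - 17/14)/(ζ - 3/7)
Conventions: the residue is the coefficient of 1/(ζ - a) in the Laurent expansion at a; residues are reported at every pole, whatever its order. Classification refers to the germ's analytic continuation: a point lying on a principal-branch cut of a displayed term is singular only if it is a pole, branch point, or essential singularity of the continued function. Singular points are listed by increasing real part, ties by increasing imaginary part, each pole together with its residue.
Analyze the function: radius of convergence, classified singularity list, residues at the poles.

Radius of convergence at 0: 3/7.
At 3/7: a pole of order 1; residue -199/133.

Denominator factor (ζ - 3/7): pole of order 1 at 3/7, modulus 3/7.
The radius of convergence is the smallest modulus among the singular points: 3/7.
At the order-1 pole 3/7 set g(ζ) = (ζ - (3/7))*f(ζ) = -25*ζ/38 - 17/14.
Simple pole: residue = g(a) at a = 3/7, which is -199/133.


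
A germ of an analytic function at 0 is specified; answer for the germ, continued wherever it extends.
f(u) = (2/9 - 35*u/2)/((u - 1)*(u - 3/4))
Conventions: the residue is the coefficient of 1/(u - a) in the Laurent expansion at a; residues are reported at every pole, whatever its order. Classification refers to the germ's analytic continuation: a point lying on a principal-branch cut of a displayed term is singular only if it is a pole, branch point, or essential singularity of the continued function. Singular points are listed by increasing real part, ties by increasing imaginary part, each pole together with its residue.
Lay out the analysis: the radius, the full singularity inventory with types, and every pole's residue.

Denominator factor (u - 1): pole of order 1 at 1, modulus 1.
Denominator factor (u - 3/4): pole of order 1 at 3/4, modulus 3/4.
The radius of convergence is the smallest modulus among the singular points: 3/4.
At the order-1 pole 3/4 set g(u) = (u - (3/4))*f(u) = (2/9 - 35*u/2)/(u - 1).
Simple pole: residue = g(a) at a = 3/4, which is 929/18.
At the order-1 pole 1 set g(u) = (u - (1))*f(u) = (2/9 - 35*u/2)/(u - 3/4).
Simple pole: residue = g(a) at a = 1, which is -622/9.
List the singular points by increasing real part (a conjugate pair: the negative imaginary part first).

Radius of convergence at 0: 3/4.
At 3/4: a pole of order 1; residue 929/18.
At 1: a pole of order 1; residue -622/9.


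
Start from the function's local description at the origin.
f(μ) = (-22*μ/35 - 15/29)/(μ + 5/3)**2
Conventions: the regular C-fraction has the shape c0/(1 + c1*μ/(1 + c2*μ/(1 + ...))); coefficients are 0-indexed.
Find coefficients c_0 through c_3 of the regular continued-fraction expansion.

Taylor coefficients (expand at 0): a_0 = -27/145, a_1 = -72/25375, a_2 = 8937/126875, a_3 = -52974/634375.
c0 = a_0 = -27/145. Peel one level at a time: if S = 1 + c*μ/S' with S'(0) = 1, then c is the μ-coefficient of S and S' = c*μ/(S - 1).
S_1 = c0/f = 1 + (-8/525)*μ + (104329/275625)*μ^2 + ...; c1 = -8/525.
S_2 = c1*μ/(S_1 - 1) = 1 + (104329/4200)*μ + (938961/1600)*μ^2 + ...; c2 = 104329/4200.
S_3 = c2*μ/(S_2 - 1) = 1 + (-189/8)*μ + ...; c3 = -189/8.

The regular C-fraction coefficients are [-27/145, -8/525, 104329/4200, -189/8].


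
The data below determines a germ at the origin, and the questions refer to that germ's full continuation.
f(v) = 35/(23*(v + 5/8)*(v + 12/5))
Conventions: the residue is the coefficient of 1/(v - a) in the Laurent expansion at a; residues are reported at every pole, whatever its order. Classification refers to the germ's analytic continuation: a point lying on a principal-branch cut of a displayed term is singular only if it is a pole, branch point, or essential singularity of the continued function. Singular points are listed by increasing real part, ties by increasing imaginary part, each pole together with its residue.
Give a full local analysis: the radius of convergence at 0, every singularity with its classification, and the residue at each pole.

Denominator factor (v + 12/5): pole of order 1 at -12/5, modulus 12/5.
Denominator factor (v + 5/8): pole of order 1 at -5/8, modulus 5/8.
The radius of convergence is the smallest modulus among the singular points: 5/8.
At the order-1 pole -12/5 set g(v) = (v - (-12/5))*f(v) = 35/(23*(v + 5/8)).
Simple pole: residue = g(a) at a = -12/5, which is -1400/1633.
At the order-1 pole -5/8 set g(v) = (v - (-5/8))*f(v) = 35/(23*(v + 12/5)).
Simple pole: residue = g(a) at a = -5/8, which is 1400/1633.
List the singular points by increasing real part (a conjugate pair: the negative imaginary part first).

Radius of convergence at 0: 5/8.
At -12/5: a pole of order 1; residue -1400/1633.
At -5/8: a pole of order 1; residue 1400/1633.


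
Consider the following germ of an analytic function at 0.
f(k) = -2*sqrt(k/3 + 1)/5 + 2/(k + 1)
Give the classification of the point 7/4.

The point is a regular point.

Denominator factors: k + 1 = 11/4 at k = 7/4 — none vanishes.
Branch term sqrt(1 - k/(-3)): argument at 7/4 is 19/12, nonzero, so 7/4 is not its branch point (a point on a principal cut is still regular for the continued germ).
So the germ continues analytically to 7/4.


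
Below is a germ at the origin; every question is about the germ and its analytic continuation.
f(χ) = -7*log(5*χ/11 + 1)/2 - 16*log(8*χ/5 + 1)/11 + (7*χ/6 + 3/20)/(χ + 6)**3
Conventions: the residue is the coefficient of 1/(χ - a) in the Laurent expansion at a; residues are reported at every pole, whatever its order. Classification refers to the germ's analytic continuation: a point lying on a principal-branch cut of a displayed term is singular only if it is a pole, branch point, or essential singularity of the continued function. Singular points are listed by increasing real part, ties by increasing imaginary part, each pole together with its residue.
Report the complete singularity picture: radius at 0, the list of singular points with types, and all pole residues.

Radius of convergence at 0: 5/8.
At -6: a pole of order 3; residue 0.
At -11/5: a logarithmic branch point.
At -5/8: a logarithmic branch point.

Denominator factor (χ + 6)^3: pole of order 3 at -6, modulus 6.
Branch term (-16/11)*log(1 - χ/(-5/8)): its argument vanishes at χ = -5/8, a logarithmic branch point, modulus 5/8.
Branch term (-7/2)*log(1 - χ/(-11/5)): its argument vanishes at χ = -11/5, a logarithmic branch point, modulus 11/5.
The radius of convergence is the smallest modulus among the singular points: 5/8.
The branch terms are analytic at -6 and contribute nothing to the residue; only the rational part matters.
At the order-3 pole -6 set g(χ) = (χ - (-6))^3*(rational part) = 7*χ/6 + 3/20.
Order-3 pole: residue = g''(a)/2; g''(-6) = 0, so the residue is 0.
List the singular points by increasing real part (a conjugate pair: the negative imaginary part first).


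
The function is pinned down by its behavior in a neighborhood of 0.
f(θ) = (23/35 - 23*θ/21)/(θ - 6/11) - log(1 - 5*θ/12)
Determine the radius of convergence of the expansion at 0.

The radius of convergence is 6/11.

Denominator factor (θ - 6/11): pole of order 1 at 6/11, modulus 6/11.
Branch term (-1)*log(1 - θ/(12/5)): its argument vanishes at θ = 12/5, a logarithmic branch point, modulus 12/5.
The radius of convergence is the smallest modulus among the singular points: 6/11.


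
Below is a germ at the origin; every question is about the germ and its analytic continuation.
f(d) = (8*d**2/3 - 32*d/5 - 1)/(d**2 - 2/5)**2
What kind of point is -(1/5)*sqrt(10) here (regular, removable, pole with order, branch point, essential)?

The denominator factor d**2 - 2/5 vanishes at -(1/5)*sqrt(10) and appears to the power 2; the numerator there equals 1/15 + (32/25)*sqrt(10), nonzero, and no other factor vanishes.
Hence a pole whose order is the multiplicity, 2.

The point is a pole of order 2.


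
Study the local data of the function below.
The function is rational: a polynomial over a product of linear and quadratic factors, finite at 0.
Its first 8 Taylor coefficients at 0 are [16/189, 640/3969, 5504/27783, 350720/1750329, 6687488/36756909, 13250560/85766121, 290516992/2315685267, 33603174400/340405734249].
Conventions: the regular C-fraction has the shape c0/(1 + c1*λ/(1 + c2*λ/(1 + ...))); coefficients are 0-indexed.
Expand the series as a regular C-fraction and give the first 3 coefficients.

Taylor coefficients (read off): a_0 = 16/189, a_1 = 640/3969, a_2 = 5504/27783.
c0 = a_0 = 16/189. Peel one level at a time: if S = 1 + c*λ/S' with S'(0) = 1, then c is the λ-coefficient of S and S' = c*λ/(S - 1).
S_1 = c0/f = 1 + (-40/21)*λ + (568/441)*λ^2 + ...; c1 = -40/21.
S_2 = c1*λ/(S_1 - 1) = 1 + (71/105)*λ + ...; c2 = 71/105.

The regular C-fraction coefficients are [16/189, -40/21, 71/105].


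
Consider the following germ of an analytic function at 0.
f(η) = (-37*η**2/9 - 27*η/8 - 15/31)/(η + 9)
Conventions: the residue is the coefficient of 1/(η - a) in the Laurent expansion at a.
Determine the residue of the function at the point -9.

The residue is -75171/248.

At the order-1 pole -9 set g(η) = (η - (-9))*f(η) = -37*η**2/9 - 27*η/8 - 15/31.
Simple pole: residue = g(a) at a = -9, which is -75171/248.


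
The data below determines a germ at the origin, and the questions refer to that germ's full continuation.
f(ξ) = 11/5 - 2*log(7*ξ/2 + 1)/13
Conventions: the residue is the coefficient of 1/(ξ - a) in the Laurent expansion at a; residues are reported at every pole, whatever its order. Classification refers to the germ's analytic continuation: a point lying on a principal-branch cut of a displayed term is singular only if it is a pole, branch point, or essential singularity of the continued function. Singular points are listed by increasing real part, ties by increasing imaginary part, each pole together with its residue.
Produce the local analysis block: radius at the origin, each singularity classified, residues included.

Radius of convergence at 0: 2/7.
At -2/7: a logarithmic branch point.

Branch term (-2/13)*log(1 - ξ/(-2/7)): its argument vanishes at ξ = -2/7, a logarithmic branch point, modulus 2/7.
The radius of convergence is the smallest modulus among the singular points: 2/7.


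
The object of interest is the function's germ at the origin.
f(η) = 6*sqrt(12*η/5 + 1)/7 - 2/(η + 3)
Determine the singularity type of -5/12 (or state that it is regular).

The point is an algebraic (square-root) branch point.

The term (6/7)*sqrt(1 - η/(-5/12)) has argument 1 - -5/12/(-5/12) = 0 at -5/12: a square-root (algebraic, two-sheeted) branch point; the remaining terms are analytic or single-valued there.


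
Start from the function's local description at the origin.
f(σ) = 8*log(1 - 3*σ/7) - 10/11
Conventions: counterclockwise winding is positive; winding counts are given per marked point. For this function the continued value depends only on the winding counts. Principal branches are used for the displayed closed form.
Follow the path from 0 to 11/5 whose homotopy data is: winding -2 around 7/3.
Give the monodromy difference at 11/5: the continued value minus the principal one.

Continued minus principal equals -(32)*pi*i.

The rational part is single-valued and drops out of the difference; each branch term changes only by its own monodromy.
(8)*log(1 - σ/(7/3)): each positive loop around 7/3 adds 2*pi*i to the log, so winding -2 contributes (8)*(-2)*2*pi*i = -(32)*pi*i.
Summing the contributions at σ = 11/5 gives -(32)*pi*i.


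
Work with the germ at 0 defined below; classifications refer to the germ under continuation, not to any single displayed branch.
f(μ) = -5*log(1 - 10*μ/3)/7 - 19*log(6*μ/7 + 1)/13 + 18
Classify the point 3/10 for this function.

The point is a logarithmic branch point.

The term (-5/7)*log(1 - μ/(3/10)) has argument 1 - 3/10/(3/10) = 0 at 3/10: a logarithmic (infinitely-sheeted) branch point; the remaining terms are analytic or single-valued there.


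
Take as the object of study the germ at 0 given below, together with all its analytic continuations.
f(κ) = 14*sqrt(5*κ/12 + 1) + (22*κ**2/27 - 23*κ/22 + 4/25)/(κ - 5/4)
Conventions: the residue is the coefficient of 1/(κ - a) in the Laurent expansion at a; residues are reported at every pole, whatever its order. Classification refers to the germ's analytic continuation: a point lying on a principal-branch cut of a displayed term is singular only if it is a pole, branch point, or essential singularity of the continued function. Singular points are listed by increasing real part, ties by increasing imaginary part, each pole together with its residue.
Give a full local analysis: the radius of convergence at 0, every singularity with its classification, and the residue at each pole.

Radius of convergence at 0: 5/4.
At -12/5: an algebraic (square-root) branch point.
At 5/4: a pole of order 1; residue 938/7425.

Denominator factor (κ - 5/4): pole of order 1 at 5/4, modulus 5/4.
Branch term (14)*sqrt(1 - κ/(-12/5)): its argument vanishes at κ = -12/5, a square-root branch point, modulus 12/5.
The radius of convergence is the smallest modulus among the singular points: 5/4.
The branch term is analytic at 5/4 and contributes nothing to the residue; only the rational part matters.
At the order-1 pole 5/4 set g(κ) = (κ - (5/4))*(rational part) = 22*κ**2/27 - 23*κ/22 + 4/25.
Simple pole: residue = g(a) at a = 5/4, which is 938/7425.
List the singular points by increasing real part (a conjugate pair: the negative imaginary part first).


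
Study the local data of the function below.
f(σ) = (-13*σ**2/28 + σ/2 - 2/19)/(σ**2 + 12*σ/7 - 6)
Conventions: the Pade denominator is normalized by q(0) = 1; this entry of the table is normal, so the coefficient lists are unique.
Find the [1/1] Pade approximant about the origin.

The Pade approximant has numerator coefficients [1/57, -5587/85500]; denominator coefficients [1, 3883/5250].

Taylor coefficients needed (expand at 0): a_0 = 1/57, a_1 = -125/1596, a_2 = 3883/67032.
Write the denominator as Q(σ) = 1 + q1*σ. Requiring Q*f - P = O(σ^3) with deg P <= 1 kills the coefficients of σ^2..σ^2 in Q*f:
  σ^2: a_2 + q1*a_1 = 0, i.e. 3883/67032 + (-125/1596)*q1 = 0.
Solving this linear system: q1 = 3883/5250.
The numerator is Q*f truncated at degree 1: P0 = a_0 = 1/57; P1 = a_1 + q1*a_0 = -5587/85500.


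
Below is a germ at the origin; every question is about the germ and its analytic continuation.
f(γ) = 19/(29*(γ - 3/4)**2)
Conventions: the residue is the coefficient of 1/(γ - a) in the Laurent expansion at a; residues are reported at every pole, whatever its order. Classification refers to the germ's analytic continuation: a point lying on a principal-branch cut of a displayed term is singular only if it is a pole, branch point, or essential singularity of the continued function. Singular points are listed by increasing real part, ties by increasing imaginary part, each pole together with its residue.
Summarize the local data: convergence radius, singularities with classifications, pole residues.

Denominator factor (γ - 3/4)^2: pole of order 2 at 3/4, modulus 3/4.
The radius of convergence is the smallest modulus among the singular points: 3/4.
At the order-2 pole 3/4 set g(γ) = (γ - (3/4))^2*f(γ) = 19/29.
Order-2 pole: residue = g'(a); g'(3/4) = 0, so the residue is 0.

Radius of convergence at 0: 3/4.
At 3/4: a pole of order 2; residue 0.
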